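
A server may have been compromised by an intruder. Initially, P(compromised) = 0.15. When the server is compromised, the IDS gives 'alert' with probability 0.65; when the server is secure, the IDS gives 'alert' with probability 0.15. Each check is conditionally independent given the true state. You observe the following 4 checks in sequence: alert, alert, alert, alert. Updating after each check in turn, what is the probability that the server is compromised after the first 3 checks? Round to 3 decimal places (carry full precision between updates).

0.935

Apply Bayes' rule sequentially, carrying P(compromised) forward.
After 'alert': P(compromised) = 0.65·0.1500 / (0.65·0.1500 + 0.15·0.8500) ≈ 0.4333
After 'alert': P(compromised) = 0.65·0.4333 / (0.65·0.4333 + 0.15·0.5667) ≈ 0.7682
After 'alert': P(compromised) = 0.65·0.7682 / (0.65·0.7682 + 0.15·0.2318) ≈ 0.9349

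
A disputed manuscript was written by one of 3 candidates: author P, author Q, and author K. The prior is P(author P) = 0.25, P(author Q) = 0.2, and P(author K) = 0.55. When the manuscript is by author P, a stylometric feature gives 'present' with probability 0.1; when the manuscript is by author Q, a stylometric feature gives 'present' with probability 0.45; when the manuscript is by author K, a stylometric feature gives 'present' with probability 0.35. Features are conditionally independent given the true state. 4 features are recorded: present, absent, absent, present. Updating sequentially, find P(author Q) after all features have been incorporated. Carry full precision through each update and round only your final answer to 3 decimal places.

Each posterior becomes the prior for the next update.
After 'present': normaliser = 0.1·0.2500 + 0.45·0.2000 + 0.35·0.5500; P(author P) ≈ 0.0813, P(author Q) ≈ 0.2927, P(author K) ≈ 0.6260
After 'absent': normaliser = 0.9·0.0813 + 0.55·0.2927 + 0.65·0.6260; P(author P) ≈ 0.1141, P(author Q) ≈ 0.2511, P(author K) ≈ 0.6347
After 'absent': normaliser = 0.9·0.1141 + 0.55·0.2511 + 0.65·0.6347; P(author P) ≈ 0.1572, P(author Q) ≈ 0.2114, P(author K) ≈ 0.6314
After 'present': normaliser = 0.1·0.1572 + 0.45·0.2114 + 0.35·0.6314; P(author P) ≈ 0.0474, P(author Q) ≈ 0.2866, P(author K) ≈ 0.6660

0.287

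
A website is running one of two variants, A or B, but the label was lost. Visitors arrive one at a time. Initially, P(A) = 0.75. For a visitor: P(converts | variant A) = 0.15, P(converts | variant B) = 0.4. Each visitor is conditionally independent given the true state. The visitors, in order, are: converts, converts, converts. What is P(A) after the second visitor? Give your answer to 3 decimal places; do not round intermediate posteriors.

After 'converts': P(A) = 0.15·0.7500 / (0.15·0.7500 + 0.4·0.2500) ≈ 0.5294
After 'converts': P(A) = 0.15·0.5294 / (0.15·0.5294 + 0.4·0.4706) ≈ 0.2967

0.297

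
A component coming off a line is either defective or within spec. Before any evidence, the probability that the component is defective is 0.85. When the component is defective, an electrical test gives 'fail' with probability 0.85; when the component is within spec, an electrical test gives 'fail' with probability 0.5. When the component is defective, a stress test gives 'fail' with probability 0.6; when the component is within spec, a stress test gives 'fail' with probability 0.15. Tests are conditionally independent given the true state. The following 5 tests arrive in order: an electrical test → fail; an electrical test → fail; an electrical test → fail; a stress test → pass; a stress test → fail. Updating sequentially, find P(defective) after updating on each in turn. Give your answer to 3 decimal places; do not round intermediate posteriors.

0.981

After an electrical test='fail': P(defective) = 0.85·0.8500 / (0.85·0.8500 + 0.5·0.1500) ≈ 0.9060
After an electrical test='fail': P(defective) = 0.85·0.9060 / (0.85·0.9060 + 0.5·0.0940) ≈ 0.9425
After an electrical test='fail': P(defective) = 0.85·0.9425 / (0.85·0.9425 + 0.5·0.0575) ≈ 0.9653
After a stress test='pass': P(defective) = 0.4·0.9653 / (0.4·0.9653 + 0.85·0.0347) ≈ 0.9291
After a stress test='fail': P(defective) = 0.6·0.9291 / (0.6·0.9291 + 0.15·0.0709) ≈ 0.9813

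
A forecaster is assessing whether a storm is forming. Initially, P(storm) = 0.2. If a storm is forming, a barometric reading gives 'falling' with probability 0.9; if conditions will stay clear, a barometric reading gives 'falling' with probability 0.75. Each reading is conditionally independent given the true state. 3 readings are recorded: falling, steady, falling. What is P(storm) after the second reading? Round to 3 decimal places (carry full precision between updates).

0.107

After 'falling': P(storm) = 0.9·0.2000 / (0.9·0.2000 + 0.75·0.8000) ≈ 0.2308
After 'steady': P(storm) = 0.1·0.2308 / (0.1·0.2308 + 0.25·0.7692) ≈ 0.1071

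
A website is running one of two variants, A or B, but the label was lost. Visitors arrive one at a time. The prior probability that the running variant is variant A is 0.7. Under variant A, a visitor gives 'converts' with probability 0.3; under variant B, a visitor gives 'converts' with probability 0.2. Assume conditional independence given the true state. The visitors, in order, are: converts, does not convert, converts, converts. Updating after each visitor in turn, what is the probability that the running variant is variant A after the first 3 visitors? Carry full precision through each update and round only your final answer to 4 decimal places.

0.8212

After 'converts': P(A) = 0.3·0.7000 / (0.3·0.7000 + 0.2·0.3000) ≈ 0.7778
After 'does not convert': P(A) = 0.7·0.7778 / (0.7·0.7778 + 0.8·0.2222) ≈ 0.7538
After 'converts': P(A) = 0.3·0.7538 / (0.3·0.7538 + 0.2·0.2462) ≈ 0.8212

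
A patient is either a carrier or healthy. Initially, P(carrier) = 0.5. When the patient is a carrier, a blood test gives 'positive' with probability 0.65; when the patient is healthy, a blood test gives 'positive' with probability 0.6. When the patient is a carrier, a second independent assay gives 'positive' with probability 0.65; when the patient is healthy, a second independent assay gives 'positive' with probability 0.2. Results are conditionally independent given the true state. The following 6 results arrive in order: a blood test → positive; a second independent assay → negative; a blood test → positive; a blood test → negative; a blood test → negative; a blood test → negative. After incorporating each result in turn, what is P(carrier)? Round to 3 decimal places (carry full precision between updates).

After a blood test='positive': P(carrier) = 0.65·0.5000 / (0.65·0.5000 + 0.6·0.5000) ≈ 0.5200
After a second independent assay='negative': P(carrier) = 0.35·0.5200 / (0.35·0.5200 + 0.8·0.4800) ≈ 0.3216
After a blood test='positive': P(carrier) = 0.65·0.3216 / (0.65·0.3216 + 0.6·0.6784) ≈ 0.3393
After a blood test='negative': P(carrier) = 0.35·0.3393 / (0.35·0.3393 + 0.4·0.6607) ≈ 0.3100
After a blood test='negative': P(carrier) = 0.35·0.3100 / (0.35·0.3100 + 0.4·0.6900) ≈ 0.2822
After a blood test='negative': P(carrier) = 0.35·0.2822 / (0.35·0.2822 + 0.4·0.7178) ≈ 0.2559

0.256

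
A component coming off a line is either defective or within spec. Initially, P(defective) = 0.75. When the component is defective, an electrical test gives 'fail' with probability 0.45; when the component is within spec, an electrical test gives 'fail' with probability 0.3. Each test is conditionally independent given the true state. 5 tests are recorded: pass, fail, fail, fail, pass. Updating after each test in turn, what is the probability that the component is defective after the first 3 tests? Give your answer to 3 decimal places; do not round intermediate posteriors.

After 'pass': P(defective) = 0.55·0.7500 / (0.55·0.7500 + 0.7·0.2500) ≈ 0.7021
After 'fail': P(defective) = 0.45·0.7021 / (0.45·0.7021 + 0.3·0.2979) ≈ 0.7795
After 'fail': P(defective) = 0.45·0.7795 / (0.45·0.7795 + 0.3·0.2205) ≈ 0.8414

0.841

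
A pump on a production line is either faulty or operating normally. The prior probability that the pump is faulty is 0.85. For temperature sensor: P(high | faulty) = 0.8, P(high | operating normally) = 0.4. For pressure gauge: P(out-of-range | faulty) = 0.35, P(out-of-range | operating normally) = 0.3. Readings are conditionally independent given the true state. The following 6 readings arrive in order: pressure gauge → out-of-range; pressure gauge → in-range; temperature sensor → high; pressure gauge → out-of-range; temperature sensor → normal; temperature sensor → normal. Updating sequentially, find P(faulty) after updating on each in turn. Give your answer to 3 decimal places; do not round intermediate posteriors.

After pressure gauge='out-of-range': P(faulty) = 0.35·0.8500 / (0.35·0.8500 + 0.3·0.1500) ≈ 0.8686
After pressure gauge='in-range': P(faulty) = 0.65·0.8686 / (0.65·0.8686 + 0.7·0.1314) ≈ 0.8599
After temperature sensor='high': P(faulty) = 0.8·0.8599 / (0.8·0.8599 + 0.4·0.1401) ≈ 0.9247
After pressure gauge='out-of-range': P(faulty) = 0.35·0.9247 / (0.35·0.9247 + 0.3·0.0753) ≈ 0.9347
After temperature sensor='normal': P(faulty) = 0.2·0.9347 / (0.2·0.9347 + 0.6·0.0653) ≈ 0.8268
After temperature sensor='normal': P(faulty) = 0.2·0.8268 / (0.2·0.8268 + 0.6·0.1732) ≈ 0.6141

0.614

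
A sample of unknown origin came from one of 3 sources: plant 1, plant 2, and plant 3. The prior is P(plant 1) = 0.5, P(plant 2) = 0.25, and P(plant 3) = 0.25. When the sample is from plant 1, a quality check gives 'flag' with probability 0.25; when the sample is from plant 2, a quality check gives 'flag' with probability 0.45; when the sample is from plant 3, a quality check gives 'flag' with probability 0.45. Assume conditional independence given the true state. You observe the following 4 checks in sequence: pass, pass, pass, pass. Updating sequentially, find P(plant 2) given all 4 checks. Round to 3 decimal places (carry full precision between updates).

0.112

After 'pass': normaliser = 0.75·0.5000 + 0.55·0.2500 + 0.55·0.2500; P(plant 1) ≈ 0.5769, P(plant 2) ≈ 0.2115, P(plant 3) ≈ 0.2115
After 'pass': normaliser = 0.75·0.5769 + 0.55·0.2115 + 0.55·0.2115; P(plant 1) ≈ 0.6503, P(plant 2) ≈ 0.1749, P(plant 3) ≈ 0.1749
After 'pass': normaliser = 0.75·0.6503 + 0.55·0.1749 + 0.55·0.1749; P(plant 1) ≈ 0.7172, P(plant 2) ≈ 0.1414, P(plant 3) ≈ 0.1414
After 'pass': normaliser = 0.75·0.7172 + 0.55·0.1414 + 0.55·0.1414; P(plant 1) ≈ 0.7757, P(plant 2) ≈ 0.1122, P(plant 3) ≈ 0.1122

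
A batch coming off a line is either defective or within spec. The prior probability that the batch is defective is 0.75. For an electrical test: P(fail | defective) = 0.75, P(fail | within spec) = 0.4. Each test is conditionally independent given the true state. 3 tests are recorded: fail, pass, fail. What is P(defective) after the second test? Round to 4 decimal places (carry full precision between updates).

0.7009

After 'fail': P(defective) = 0.75·0.7500 / (0.75·0.7500 + 0.4·0.2500) ≈ 0.8491
After 'pass': P(defective) = 0.25·0.8491 / (0.25·0.8491 + 0.6·0.1509) ≈ 0.7009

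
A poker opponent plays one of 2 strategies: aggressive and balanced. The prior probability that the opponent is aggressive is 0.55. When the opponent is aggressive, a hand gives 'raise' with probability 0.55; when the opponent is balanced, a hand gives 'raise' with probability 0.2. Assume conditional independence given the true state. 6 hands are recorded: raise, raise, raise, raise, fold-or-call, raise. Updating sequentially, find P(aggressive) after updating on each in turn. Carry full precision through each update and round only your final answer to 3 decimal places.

0.991

Each posterior becomes the prior for the next update.
After 'raise': P(aggressive) = 0.55·0.5500 / (0.55·0.5500 + 0.2·0.4500) ≈ 0.7707
After 'raise': P(aggressive) = 0.55·0.7707 / (0.55·0.7707 + 0.2·0.2293) ≈ 0.9024
After 'raise': P(aggressive) = 0.55·0.9024 / (0.55·0.9024 + 0.2·0.0976) ≈ 0.9621
After 'raise': P(aggressive) = 0.55·0.9621 / (0.55·0.9621 + 0.2·0.0379) ≈ 0.9859
After 'fold-or-call': P(aggressive) = 0.45·0.9859 / (0.45·0.9859 + 0.8·0.0141) ≈ 0.9752
After 'raise': P(aggressive) = 0.55·0.9752 / (0.55·0.9752 + 0.2·0.0248) ≈ 0.9908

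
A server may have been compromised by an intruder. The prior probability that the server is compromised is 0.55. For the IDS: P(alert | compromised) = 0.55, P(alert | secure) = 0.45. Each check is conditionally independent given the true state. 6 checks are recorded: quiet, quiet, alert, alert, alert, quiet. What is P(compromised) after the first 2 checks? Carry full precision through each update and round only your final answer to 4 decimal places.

After 'quiet': P(compromised) = 0.45·0.5500 / (0.45·0.5500 + 0.55·0.4500) ≈ 0.5000
After 'quiet': P(compromised) = 0.45·0.5000 / (0.45·0.5000 + 0.55·0.5000) ≈ 0.4500

0.4500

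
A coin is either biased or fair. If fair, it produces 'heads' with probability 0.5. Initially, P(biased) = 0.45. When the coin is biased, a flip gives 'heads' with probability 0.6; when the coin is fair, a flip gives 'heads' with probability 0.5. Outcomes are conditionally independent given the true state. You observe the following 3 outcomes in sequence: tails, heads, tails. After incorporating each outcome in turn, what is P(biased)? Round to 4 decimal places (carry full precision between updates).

0.3859

Each posterior becomes the prior for the next update.
After 'tails': P(biased) = 0.4·0.4500 / (0.4·0.4500 + 0.5·0.5500) ≈ 0.3956
After 'heads': P(biased) = 0.6·0.3956 / (0.6·0.3956 + 0.5·0.6044) ≈ 0.4399
After 'tails': P(biased) = 0.4·0.4399 / (0.4·0.4399 + 0.5·0.5601) ≈ 0.3859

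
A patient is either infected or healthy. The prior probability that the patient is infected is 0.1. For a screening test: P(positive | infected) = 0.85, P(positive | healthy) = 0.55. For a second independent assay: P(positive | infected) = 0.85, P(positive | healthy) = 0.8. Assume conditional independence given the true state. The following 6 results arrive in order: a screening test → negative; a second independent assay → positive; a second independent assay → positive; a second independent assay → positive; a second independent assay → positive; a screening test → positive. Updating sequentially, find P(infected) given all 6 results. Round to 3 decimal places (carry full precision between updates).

After a screening test='negative': P(infected) = 0.15·0.1000 / (0.15·0.1000 + 0.45·0.9000) ≈ 0.0357
After a second independent assay='positive': P(infected) = 0.85·0.0357 / (0.85·0.0357 + 0.8·0.9643) ≈ 0.0379
After a second independent assay='positive': P(infected) = 0.85·0.0379 / (0.85·0.0379 + 0.8·0.9621) ≈ 0.0401
After a second independent assay='positive': P(infected) = 0.85·0.0401 / (0.85·0.0401 + 0.8·0.9599) ≈ 0.0425
After a second independent assay='positive': P(infected) = 0.85·0.0425 / (0.85·0.0425 + 0.8·0.9575) ≈ 0.0451
After a screening test='positive': P(infected) = 0.85·0.0451 / (0.85·0.0451 + 0.55·0.9549) ≈ 0.0680

0.068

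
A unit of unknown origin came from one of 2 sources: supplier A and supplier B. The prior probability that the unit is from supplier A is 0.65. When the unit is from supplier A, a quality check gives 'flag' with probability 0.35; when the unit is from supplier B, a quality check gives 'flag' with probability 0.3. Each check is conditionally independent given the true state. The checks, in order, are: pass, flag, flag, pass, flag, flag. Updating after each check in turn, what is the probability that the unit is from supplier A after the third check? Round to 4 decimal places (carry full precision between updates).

After 'pass': P(supplier A) = 0.65·0.6500 / (0.65·0.6500 + 0.7·0.3500) ≈ 0.6330
After 'flag': P(supplier A) = 0.35·0.6330 / (0.35·0.6330 + 0.3·0.3670) ≈ 0.6680
After 'flag': P(supplier A) = 0.35·0.6680 / (0.35·0.6680 + 0.3·0.3320) ≈ 0.7012

0.7012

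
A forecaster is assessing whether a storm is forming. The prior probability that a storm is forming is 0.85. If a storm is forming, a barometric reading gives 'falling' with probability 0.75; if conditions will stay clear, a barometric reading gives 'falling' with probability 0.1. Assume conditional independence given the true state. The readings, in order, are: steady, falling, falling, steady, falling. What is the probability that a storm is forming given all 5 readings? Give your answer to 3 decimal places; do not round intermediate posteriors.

After 'steady': P(storm) = 0.25·0.8500 / (0.25·0.8500 + 0.9·0.1500) ≈ 0.6115
After 'falling': P(storm) = 0.75·0.6115 / (0.75·0.6115 + 0.1·0.3885) ≈ 0.9219
After 'falling': P(storm) = 0.75·0.9219 / (0.75·0.9219 + 0.1·0.0781) ≈ 0.9888
After 'steady': P(storm) = 0.25·0.9888 / (0.25·0.9888 + 0.9·0.0112) ≈ 0.9609
After 'falling': P(storm) = 0.75·0.9609 / (0.75·0.9609 + 0.1·0.0391) ≈ 0.9946

0.995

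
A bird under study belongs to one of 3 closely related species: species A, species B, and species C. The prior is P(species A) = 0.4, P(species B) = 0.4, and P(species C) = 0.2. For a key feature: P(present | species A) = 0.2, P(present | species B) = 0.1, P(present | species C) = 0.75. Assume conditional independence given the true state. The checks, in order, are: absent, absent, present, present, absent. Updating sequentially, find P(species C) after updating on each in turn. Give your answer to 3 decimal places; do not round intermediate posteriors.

0.137

After 'absent': normaliser = 0.8·0.4000 + 0.9·0.4000 + 0.25·0.2000; P(species A) ≈ 0.4384, P(species B) ≈ 0.4932, P(species C) ≈ 0.0685
After 'absent': normaliser = 0.8·0.4384 + 0.9·0.4932 + 0.25·0.0685; P(species A) ≈ 0.4321, P(species B) ≈ 0.5468, P(species C) ≈ 0.0211
After 'present': normaliser = 0.2·0.4321 + 0.1·0.5468 + 0.75·0.0211; P(species A) ≈ 0.5507, P(species B) ≈ 0.3485, P(species C) ≈ 0.1008
After 'present': normaliser = 0.2·0.5507 + 0.1·0.3485 + 0.75·0.1008; P(species A) ≈ 0.4992, P(species B) ≈ 0.1580, P(species C) ≈ 0.3428
After 'absent': normaliser = 0.8·0.4992 + 0.9·0.1580 + 0.25·0.3428; P(species A) ≈ 0.6367, P(species B) ≈ 0.2266, P(species C) ≈ 0.1366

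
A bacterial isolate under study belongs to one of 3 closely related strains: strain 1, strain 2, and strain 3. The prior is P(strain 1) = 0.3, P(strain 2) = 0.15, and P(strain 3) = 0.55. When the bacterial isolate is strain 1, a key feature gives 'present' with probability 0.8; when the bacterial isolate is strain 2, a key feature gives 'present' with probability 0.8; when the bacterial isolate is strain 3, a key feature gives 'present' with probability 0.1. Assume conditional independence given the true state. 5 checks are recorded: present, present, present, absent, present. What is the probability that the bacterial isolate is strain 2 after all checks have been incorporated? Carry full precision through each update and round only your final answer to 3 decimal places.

0.333

After 'present': normaliser = 0.8·0.3000 + 0.8·0.1500 + 0.1·0.5500; P(strain 1) ≈ 0.5783, P(strain 2) ≈ 0.2892, P(strain 3) ≈ 0.1325
After 'present': normaliser = 0.8·0.5783 + 0.8·0.2892 + 0.1·0.1325; P(strain 1) ≈ 0.6542, P(strain 2) ≈ 0.3271, P(strain 3) ≈ 0.0187
After 'present': normaliser = 0.8·0.6542 + 0.8·0.3271 + 0.1·0.0187; P(strain 1) ≈ 0.6651, P(strain 2) ≈ 0.3325, P(strain 3) ≈ 0.0024
After 'absent': normaliser = 0.2·0.6651 + 0.2·0.3325 + 0.9·0.0024; P(strain 1) ≈ 0.6596, P(strain 2) ≈ 0.3298, P(strain 3) ≈ 0.0106
After 'present': normaliser = 0.8·0.6596 + 0.8·0.3298 + 0.1·0.0106; P(strain 1) ≈ 0.6658, P(strain 2) ≈ 0.3329, P(strain 3) ≈ 0.0013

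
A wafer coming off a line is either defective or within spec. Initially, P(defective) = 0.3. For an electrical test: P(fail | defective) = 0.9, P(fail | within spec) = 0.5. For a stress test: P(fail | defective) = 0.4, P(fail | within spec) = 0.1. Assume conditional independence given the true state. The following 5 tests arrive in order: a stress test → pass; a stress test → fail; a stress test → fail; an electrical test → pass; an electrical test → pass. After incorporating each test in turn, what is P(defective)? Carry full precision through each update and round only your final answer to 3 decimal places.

0.155

Apply Bayes' rule sequentially, carrying P(defective) forward.
After a stress test='pass': P(defective) = 0.6·0.3000 / (0.6·0.3000 + 0.9·0.7000) ≈ 0.2222
After a stress test='fail': P(defective) = 0.4·0.2222 / (0.4·0.2222 + 0.1·0.7778) ≈ 0.5333
After a stress test='fail': P(defective) = 0.4·0.5333 / (0.4·0.5333 + 0.1·0.4667) ≈ 0.8205
After an electrical test='pass': P(defective) = 0.1·0.8205 / (0.1·0.8205 + 0.5·0.1795) ≈ 0.4776
After an electrical test='pass': P(defective) = 0.1·0.4776 / (0.1·0.4776 + 0.5·0.5224) ≈ 0.1546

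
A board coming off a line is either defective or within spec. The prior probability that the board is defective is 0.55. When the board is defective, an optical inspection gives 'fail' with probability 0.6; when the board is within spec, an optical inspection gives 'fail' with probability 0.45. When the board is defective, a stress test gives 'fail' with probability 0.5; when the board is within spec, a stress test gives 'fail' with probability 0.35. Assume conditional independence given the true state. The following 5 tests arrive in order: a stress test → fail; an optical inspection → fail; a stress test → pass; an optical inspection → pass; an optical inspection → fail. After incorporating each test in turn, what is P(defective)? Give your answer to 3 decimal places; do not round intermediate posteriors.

0.635

After a stress test='fail': P(defective) = 0.5·0.5500 / (0.5·0.5500 + 0.35·0.4500) ≈ 0.6358
After an optical inspection='fail': P(defective) = 0.6·0.6358 / (0.6·0.6358 + 0.45·0.3642) ≈ 0.6995
After a stress test='pass': P(defective) = 0.5·0.6995 / (0.5·0.6995 + 0.65·0.3005) ≈ 0.6417
After an optical inspection='pass': P(defective) = 0.4·0.6417 / (0.4·0.6417 + 0.55·0.3583) ≈ 0.5657
After an optical inspection='fail': P(defective) = 0.6·0.5657 / (0.6·0.5657 + 0.45·0.4343) ≈ 0.6346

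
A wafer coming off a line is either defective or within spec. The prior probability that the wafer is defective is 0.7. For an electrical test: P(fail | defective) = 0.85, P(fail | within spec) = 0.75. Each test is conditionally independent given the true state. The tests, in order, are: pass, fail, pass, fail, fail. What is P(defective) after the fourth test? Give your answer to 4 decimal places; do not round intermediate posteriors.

Apply Bayes' rule sequentially, carrying P(defective) forward.
After 'pass': P(defective) = 0.15·0.7000 / (0.15·0.7000 + 0.25·0.3000) ≈ 0.5833
After 'fail': P(defective) = 0.85·0.5833 / (0.85·0.5833 + 0.75·0.4167) ≈ 0.6134
After 'pass': P(defective) = 0.15·0.6134 / (0.15·0.6134 + 0.25·0.3866) ≈ 0.4877
After 'fail': P(defective) = 0.85·0.4877 / (0.85·0.4877 + 0.75·0.5123) ≈ 0.5190

0.5190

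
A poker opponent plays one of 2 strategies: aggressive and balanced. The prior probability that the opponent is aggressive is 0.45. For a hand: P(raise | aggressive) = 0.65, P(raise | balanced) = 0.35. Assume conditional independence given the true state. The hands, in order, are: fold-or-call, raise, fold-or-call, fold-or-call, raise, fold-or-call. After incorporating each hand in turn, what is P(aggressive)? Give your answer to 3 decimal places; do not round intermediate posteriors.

0.192

Apply Bayes' rule sequentially, carrying P(aggressive) forward.
After 'fold-or-call': P(aggressive) = 0.35·0.4500 / (0.35·0.4500 + 0.65·0.5500) ≈ 0.3058
After 'raise': P(aggressive) = 0.65·0.3058 / (0.65·0.3058 + 0.35·0.6942) ≈ 0.4500
After 'fold-or-call': P(aggressive) = 0.35·0.4500 / (0.35·0.4500 + 0.65·0.5500) ≈ 0.3058
After 'fold-or-call': P(aggressive) = 0.35·0.3058 / (0.35·0.3058 + 0.65·0.6942) ≈ 0.1917
After 'raise': P(aggressive) = 0.65·0.1917 / (0.65·0.1917 + 0.35·0.8083) ≈ 0.3058
After 'fold-or-call': P(aggressive) = 0.35·0.3058 / (0.35·0.3058 + 0.65·0.6942) ≈ 0.1917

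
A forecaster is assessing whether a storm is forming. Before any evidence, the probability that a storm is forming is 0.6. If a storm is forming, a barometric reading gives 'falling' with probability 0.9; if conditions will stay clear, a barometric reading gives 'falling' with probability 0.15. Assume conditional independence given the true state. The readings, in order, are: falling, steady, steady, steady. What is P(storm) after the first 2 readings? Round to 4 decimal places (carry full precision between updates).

After 'falling': P(storm) = 0.9·0.6000 / (0.9·0.6000 + 0.15·0.4000) ≈ 0.9000
After 'steady': P(storm) = 0.1·0.9000 / (0.1·0.9000 + 0.85·0.1000) ≈ 0.5143

0.5143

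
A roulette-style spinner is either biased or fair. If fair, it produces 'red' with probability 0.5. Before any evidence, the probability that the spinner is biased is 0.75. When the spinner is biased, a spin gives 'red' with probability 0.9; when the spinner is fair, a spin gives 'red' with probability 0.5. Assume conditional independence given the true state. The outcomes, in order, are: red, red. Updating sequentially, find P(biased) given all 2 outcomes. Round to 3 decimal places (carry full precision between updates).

Each posterior becomes the prior for the next update.
After 'red': P(biased) = 0.9·0.7500 / (0.9·0.7500 + 0.5·0.2500) ≈ 0.8438
After 'red': P(biased) = 0.9·0.8438 / (0.9·0.8438 + 0.5·0.1562) ≈ 0.9067

0.907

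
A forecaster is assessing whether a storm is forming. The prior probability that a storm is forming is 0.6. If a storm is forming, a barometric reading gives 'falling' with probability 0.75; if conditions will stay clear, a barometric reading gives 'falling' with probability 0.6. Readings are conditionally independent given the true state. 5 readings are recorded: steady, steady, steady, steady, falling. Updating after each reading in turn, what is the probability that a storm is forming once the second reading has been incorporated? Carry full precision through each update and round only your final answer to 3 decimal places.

After 'steady': P(storm) = 0.25·0.6000 / (0.25·0.6000 + 0.4·0.4000) ≈ 0.4839
After 'steady': P(storm) = 0.25·0.4839 / (0.25·0.4839 + 0.4·0.5161) ≈ 0.3695

0.369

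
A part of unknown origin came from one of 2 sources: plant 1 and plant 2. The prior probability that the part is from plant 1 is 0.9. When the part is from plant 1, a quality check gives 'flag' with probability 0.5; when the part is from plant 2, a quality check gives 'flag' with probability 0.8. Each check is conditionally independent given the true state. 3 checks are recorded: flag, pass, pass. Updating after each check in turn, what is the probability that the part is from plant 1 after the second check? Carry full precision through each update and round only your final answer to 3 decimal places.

After 'flag': P(plant 1) = 0.5·0.9000 / (0.5·0.9000 + 0.8·0.1000) ≈ 0.8491
After 'pass': P(plant 1) = 0.5·0.8491 / (0.5·0.8491 + 0.2·0.1509) ≈ 0.9336

0.934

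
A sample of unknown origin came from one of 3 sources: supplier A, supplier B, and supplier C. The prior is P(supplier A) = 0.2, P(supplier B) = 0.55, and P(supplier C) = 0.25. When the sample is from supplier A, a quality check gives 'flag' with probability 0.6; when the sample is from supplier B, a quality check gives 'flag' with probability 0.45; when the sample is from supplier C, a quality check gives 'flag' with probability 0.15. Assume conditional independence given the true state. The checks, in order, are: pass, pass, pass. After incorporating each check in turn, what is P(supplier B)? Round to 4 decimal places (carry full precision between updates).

After 'pass': normaliser = 0.4·0.2000 + 0.55·0.5500 + 0.85·0.2500; P(supplier A) ≈ 0.1345, P(supplier B) ≈ 0.5084, P(supplier C) ≈ 0.3571
After 'pass': normaliser = 0.4·0.1345 + 0.55·0.5084 + 0.85·0.3571; P(supplier A) ≈ 0.0844, P(supplier B) ≈ 0.4390, P(supplier C) ≈ 0.4766
After 'pass': normaliser = 0.4·0.0844 + 0.55·0.4390 + 0.85·0.4766; P(supplier A) ≈ 0.0496, P(supplier B) ≈ 0.3549, P(supplier C) ≈ 0.5955

0.3549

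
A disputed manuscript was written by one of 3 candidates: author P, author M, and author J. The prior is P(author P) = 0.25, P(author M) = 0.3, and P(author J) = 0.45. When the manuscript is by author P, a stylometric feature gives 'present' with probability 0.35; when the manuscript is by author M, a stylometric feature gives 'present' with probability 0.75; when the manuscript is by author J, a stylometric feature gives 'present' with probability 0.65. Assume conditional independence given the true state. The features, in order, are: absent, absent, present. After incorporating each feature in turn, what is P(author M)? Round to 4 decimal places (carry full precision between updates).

0.1619

After 'absent': normaliser = 0.65·0.2500 + 0.25·0.3000 + 0.35·0.4500; P(author P) ≈ 0.4114, P(author M) ≈ 0.1899, P(author J) ≈ 0.3987
After 'absent': normaliser = 0.65·0.4114 + 0.25·0.1899 + 0.35·0.3987; P(author P) ≈ 0.5884, P(author M) ≈ 0.1045, P(author J) ≈ 0.3071
After 'present': normaliser = 0.35·0.5884 + 0.75·0.1045 + 0.65·0.3071; P(author P) ≈ 0.4256, P(author M) ≈ 0.1619, P(author J) ≈ 0.4125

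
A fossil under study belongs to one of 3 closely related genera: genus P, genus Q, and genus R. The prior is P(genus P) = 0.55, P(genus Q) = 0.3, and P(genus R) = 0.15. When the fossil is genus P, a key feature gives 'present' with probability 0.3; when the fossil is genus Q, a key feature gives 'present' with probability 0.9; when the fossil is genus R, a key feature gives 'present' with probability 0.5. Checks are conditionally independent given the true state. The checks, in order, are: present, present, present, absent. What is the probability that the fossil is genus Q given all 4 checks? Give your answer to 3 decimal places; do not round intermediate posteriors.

0.525

After 'present': normaliser = 0.3·0.5500 + 0.9·0.3000 + 0.5·0.1500; P(genus P) ≈ 0.3235, P(genus Q) ≈ 0.5294, P(genus R) ≈ 0.1471
After 'present': normaliser = 0.3·0.3235 + 0.9·0.5294 + 0.5·0.1471; P(genus P) ≈ 0.1500, P(genus Q) ≈ 0.7364, P(genus R) ≈ 0.1136
After 'present': normaliser = 0.3·0.1500 + 0.9·0.7364 + 0.5·0.1136; P(genus P) ≈ 0.0589, P(genus Q) ≈ 0.8668, P(genus R) ≈ 0.0743
After 'absent': normaliser = 0.7·0.0589 + 0.1·0.8668 + 0.5·0.0743; P(genus P) ≈ 0.2496, P(genus Q) ≈ 0.5252, P(genus R) ≈ 0.2251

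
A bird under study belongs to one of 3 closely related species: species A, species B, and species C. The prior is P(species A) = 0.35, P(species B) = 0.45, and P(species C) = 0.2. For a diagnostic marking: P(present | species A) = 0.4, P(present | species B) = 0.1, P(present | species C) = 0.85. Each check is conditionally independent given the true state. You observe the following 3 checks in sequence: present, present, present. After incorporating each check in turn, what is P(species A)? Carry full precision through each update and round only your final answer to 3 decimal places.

0.154

After 'present': normaliser = 0.4·0.3500 + 0.1·0.4500 + 0.85·0.2000; P(species A) ≈ 0.3944, P(species B) ≈ 0.1268, P(species C) ≈ 0.4789
After 'present': normaliser = 0.4·0.3944 + 0.1·0.1268 + 0.85·0.4789; P(species A) ≈ 0.2732, P(species B) ≈ 0.0220, P(species C) ≈ 0.7049
After 'present': normaliser = 0.4·0.2732 + 0.1·0.0220 + 0.85·0.7049; P(species A) ≈ 0.1538, P(species B) ≈ 0.0031, P(species C) ≈ 0.8431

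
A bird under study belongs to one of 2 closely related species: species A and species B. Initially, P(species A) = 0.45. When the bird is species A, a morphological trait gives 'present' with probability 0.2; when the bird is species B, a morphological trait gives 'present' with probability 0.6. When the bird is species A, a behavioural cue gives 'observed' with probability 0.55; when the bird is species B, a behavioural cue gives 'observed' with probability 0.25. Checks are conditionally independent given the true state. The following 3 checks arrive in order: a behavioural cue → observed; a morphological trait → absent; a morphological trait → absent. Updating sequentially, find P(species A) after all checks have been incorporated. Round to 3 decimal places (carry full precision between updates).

0.878

After a behavioural cue='observed': P(species A) = 0.55·0.4500 / (0.55·0.4500 + 0.25·0.5500) ≈ 0.6429
After a morphological trait='absent': P(species A) = 0.8·0.6429 / (0.8·0.6429 + 0.4·0.3571) ≈ 0.7826
After a morphological trait='absent': P(species A) = 0.8·0.7826 / (0.8·0.7826 + 0.4·0.2174) ≈ 0.8780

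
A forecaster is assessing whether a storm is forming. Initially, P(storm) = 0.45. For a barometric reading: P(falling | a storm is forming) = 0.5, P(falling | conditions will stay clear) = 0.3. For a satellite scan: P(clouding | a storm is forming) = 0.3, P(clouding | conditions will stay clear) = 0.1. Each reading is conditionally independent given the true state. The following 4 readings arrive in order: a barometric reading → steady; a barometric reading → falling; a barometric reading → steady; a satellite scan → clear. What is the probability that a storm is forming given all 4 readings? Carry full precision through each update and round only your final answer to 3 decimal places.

0.351

After a barometric reading='steady': P(storm) = 0.5·0.4500 / (0.5·0.4500 + 0.7·0.5500) ≈ 0.3689
After a barometric reading='falling': P(storm) = 0.5·0.3689 / (0.5·0.3689 + 0.3·0.6311) ≈ 0.4934
After a barometric reading='steady': P(storm) = 0.5·0.4934 / (0.5·0.4934 + 0.7·0.5066) ≈ 0.4103
After a satellite scan='clear': P(storm) = 0.7·0.4103 / (0.7·0.4103 + 0.9·0.5897) ≈ 0.3511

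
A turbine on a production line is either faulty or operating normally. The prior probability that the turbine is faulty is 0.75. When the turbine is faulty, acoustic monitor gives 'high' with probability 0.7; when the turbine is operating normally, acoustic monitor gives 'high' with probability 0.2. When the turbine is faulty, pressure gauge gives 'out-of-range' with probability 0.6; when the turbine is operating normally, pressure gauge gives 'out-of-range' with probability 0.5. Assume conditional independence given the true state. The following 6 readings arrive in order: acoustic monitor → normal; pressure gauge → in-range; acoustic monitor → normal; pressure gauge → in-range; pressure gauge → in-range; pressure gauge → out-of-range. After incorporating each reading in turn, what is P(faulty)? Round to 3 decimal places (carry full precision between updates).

After acoustic monitor='normal': P(faulty) = 0.3·0.7500 / (0.3·0.7500 + 0.8·0.2500) ≈ 0.5294
After pressure gauge='in-range': P(faulty) = 0.4·0.5294 / (0.4·0.5294 + 0.5·0.4706) ≈ 0.4737
After acoustic monitor='normal': P(faulty) = 0.3·0.4737 / (0.3·0.4737 + 0.8·0.5263) ≈ 0.2523
After pressure gauge='in-range': P(faulty) = 0.4·0.2523 / (0.4·0.2523 + 0.5·0.7477) ≈ 0.2126
After pressure gauge='in-range': P(faulty) = 0.4·0.2126 / (0.4·0.2126 + 0.5·0.7874) ≈ 0.1776
After pressure gauge='out-of-range': P(faulty) = 0.6·0.1776 / (0.6·0.1776 + 0.5·0.8224) ≈ 0.2058

0.206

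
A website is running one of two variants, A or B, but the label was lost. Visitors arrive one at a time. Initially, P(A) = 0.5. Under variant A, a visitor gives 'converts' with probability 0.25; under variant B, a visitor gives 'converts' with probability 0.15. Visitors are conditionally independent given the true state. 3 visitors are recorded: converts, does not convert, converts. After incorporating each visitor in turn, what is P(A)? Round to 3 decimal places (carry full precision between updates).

0.710

After 'converts': P(A) = 0.25·0.5000 / (0.25·0.5000 + 0.15·0.5000) ≈ 0.6250
After 'does not convert': P(A) = 0.75·0.6250 / (0.75·0.6250 + 0.85·0.3750) ≈ 0.5952
After 'converts': P(A) = 0.25·0.5952 / (0.25·0.5952 + 0.15·0.4048) ≈ 0.7102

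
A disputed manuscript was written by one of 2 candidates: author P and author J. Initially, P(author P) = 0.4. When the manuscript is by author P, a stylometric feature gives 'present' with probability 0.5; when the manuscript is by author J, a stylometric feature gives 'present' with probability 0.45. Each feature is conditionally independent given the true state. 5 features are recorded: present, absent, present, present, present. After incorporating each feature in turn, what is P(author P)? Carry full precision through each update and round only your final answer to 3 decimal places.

0.480

After 'present': P(author P) = 0.5·0.4000 / (0.5·0.4000 + 0.45·0.6000) ≈ 0.4255
After 'absent': P(author P) = 0.5·0.4255 / (0.5·0.4255 + 0.55·0.5745) ≈ 0.4024
After 'present': P(author P) = 0.5·0.4024 / (0.5·0.4024 + 0.45·0.5976) ≈ 0.4280
After 'present': P(author P) = 0.5·0.4280 / (0.5·0.4280 + 0.45·0.5720) ≈ 0.4540
After 'present': P(author P) = 0.5·0.4540 / (0.5·0.4540 + 0.45·0.5460) ≈ 0.4802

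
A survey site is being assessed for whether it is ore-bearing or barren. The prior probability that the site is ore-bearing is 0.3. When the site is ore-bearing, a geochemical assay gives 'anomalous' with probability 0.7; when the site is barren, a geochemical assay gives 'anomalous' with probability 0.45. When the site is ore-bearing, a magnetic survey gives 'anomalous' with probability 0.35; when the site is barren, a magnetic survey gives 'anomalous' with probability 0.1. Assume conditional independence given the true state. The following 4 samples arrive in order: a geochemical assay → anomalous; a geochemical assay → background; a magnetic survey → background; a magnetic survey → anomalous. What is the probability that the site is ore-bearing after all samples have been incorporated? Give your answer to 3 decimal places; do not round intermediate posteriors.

Each posterior becomes the prior for the next update.
After a geochemical assay='anomalous': P(ore) = 0.7·0.3000 / (0.7·0.3000 + 0.45·0.7000) ≈ 0.4000
After a geochemical assay='background': P(ore) = 0.3·0.4000 / (0.3·0.4000 + 0.55·0.6000) ≈ 0.2667
After a magnetic survey='background': P(ore) = 0.65·0.2667 / (0.65·0.2667 + 0.9·0.7333) ≈ 0.2080
After a magnetic survey='anomalous': P(ore) = 0.35·0.2080 / (0.35·0.2080 + 0.1·0.7920) ≈ 0.4789

0.479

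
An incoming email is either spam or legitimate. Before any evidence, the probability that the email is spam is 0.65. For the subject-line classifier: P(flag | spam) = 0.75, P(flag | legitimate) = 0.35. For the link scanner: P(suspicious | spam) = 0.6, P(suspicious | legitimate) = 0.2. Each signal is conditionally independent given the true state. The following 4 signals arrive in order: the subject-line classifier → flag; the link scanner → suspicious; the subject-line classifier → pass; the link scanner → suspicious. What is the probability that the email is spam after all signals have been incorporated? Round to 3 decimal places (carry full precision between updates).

0.932

Each posterior becomes the prior for the next update.
After the subject-line classifier='flag': P(spam) = 0.75·0.6500 / (0.75·0.6500 + 0.35·0.3500) ≈ 0.7992
After the link scanner='suspicious': P(spam) = 0.6·0.7992 / (0.6·0.7992 + 0.2·0.2008) ≈ 0.9227
After the subject-line classifier='pass': P(spam) = 0.25·0.9227 / (0.25·0.9227 + 0.65·0.0773) ≈ 0.8212
After the link scanner='suspicious': P(spam) = 0.6·0.8212 / (0.6·0.8212 + 0.2·0.1788) ≈ 0.9323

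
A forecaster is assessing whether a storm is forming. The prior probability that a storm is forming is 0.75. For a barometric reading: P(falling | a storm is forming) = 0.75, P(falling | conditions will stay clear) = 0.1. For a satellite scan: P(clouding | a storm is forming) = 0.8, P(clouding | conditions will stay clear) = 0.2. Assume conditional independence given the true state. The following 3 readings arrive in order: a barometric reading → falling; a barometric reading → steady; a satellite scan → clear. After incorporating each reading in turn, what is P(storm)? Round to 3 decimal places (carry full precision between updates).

0.610

After a barometric reading='falling': P(storm) = 0.75·0.7500 / (0.75·0.7500 + 0.1·0.2500) ≈ 0.9574
After a barometric reading='steady': P(storm) = 0.25·0.9574 / (0.25·0.9574 + 0.9·0.0426) ≈ 0.8621
After a satellite scan='clear': P(storm) = 0.2·0.8621 / (0.2·0.8621 + 0.8·0.1379) ≈ 0.6098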